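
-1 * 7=-7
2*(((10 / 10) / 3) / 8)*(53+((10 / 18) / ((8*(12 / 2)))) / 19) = 435029 / 98496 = 4.42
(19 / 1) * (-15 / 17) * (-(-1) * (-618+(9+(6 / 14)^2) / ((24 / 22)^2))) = 68180835 / 6664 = 10231.22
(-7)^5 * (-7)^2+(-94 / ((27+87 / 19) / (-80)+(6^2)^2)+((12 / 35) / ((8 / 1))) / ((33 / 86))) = -15610013878016 / 18954705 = -823542.96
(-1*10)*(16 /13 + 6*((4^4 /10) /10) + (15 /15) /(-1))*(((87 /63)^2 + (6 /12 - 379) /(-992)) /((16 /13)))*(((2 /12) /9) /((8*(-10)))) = 1127340503 /16798924800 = 0.07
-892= -892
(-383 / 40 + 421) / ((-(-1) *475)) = 0.87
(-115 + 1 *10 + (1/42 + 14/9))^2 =169806961/15876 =10695.83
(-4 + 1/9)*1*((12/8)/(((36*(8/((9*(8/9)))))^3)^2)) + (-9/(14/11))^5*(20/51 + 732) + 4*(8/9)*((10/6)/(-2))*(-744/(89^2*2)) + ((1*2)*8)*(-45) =-54687865049965789828741699/4222672011744141312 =-12951009.43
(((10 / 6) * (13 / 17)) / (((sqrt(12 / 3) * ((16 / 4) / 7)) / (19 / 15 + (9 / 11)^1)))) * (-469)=-1090.43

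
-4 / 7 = -0.57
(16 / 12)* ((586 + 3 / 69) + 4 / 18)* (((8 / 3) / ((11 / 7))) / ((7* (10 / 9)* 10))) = 970856 / 56925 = 17.06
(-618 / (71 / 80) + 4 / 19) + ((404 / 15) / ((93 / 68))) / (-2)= -1328540884 / 1881855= -705.97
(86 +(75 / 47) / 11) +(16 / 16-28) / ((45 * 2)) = 443819 / 5170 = 85.85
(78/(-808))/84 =-13/11312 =-0.00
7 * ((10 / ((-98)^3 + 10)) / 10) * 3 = -21 / 941182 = -0.00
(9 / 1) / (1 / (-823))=-7407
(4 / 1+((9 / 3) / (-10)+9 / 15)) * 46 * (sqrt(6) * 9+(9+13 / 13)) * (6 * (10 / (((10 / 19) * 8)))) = 56373 / 2+507357 * sqrt(6) / 20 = 90324.79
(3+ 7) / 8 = 5 / 4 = 1.25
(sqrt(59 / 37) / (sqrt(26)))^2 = 59 / 962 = 0.06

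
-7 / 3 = -2.33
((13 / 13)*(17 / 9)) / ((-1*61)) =-0.03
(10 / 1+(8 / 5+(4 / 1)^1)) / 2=39 / 5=7.80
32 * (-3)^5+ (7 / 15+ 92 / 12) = -116518 / 15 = -7767.87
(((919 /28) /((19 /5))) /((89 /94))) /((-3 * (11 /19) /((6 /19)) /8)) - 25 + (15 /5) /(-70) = -49884753 /1302070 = -38.31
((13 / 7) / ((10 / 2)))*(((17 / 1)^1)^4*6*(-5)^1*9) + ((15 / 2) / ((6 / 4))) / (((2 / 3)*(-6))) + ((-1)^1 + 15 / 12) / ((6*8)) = -11257296137 / 1344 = -8375964.39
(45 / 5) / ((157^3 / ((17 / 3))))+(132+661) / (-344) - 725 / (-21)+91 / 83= 77302633162997 / 2320356883656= 33.31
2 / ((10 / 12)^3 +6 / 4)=432 / 449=0.96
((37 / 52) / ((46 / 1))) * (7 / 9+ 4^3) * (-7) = -150997 / 21528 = -7.01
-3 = -3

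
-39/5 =-7.80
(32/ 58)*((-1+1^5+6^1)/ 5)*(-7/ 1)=-672/ 145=-4.63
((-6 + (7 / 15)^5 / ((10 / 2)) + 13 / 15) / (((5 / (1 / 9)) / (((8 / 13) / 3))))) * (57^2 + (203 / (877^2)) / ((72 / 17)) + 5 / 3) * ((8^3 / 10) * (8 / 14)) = -39446983689611995136 / 17740741531640625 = -2223.53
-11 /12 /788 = -11 /9456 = -0.00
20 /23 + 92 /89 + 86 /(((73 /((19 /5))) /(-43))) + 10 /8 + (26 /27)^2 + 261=158134562891 /2178703980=72.58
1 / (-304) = -1 / 304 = -0.00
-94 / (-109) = 94 / 109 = 0.86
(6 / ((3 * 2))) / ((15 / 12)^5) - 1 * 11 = -33351 / 3125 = -10.67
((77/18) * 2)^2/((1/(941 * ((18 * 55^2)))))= 33754093450/9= 3750454827.78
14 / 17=0.82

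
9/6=3/2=1.50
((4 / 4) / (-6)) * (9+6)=-5 / 2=-2.50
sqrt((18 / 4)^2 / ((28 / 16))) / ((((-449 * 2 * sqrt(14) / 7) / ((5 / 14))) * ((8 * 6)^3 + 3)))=-3 * sqrt(2) / 185386712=-0.00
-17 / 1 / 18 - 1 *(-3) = 37 / 18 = 2.06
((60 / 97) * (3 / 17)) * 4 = 720 / 1649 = 0.44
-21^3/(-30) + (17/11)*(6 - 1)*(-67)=-22993/110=-209.03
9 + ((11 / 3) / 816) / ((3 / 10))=33103 / 3672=9.01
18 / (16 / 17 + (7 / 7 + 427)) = 153 / 3646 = 0.04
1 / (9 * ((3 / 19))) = 19 / 27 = 0.70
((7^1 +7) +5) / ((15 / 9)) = 57 / 5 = 11.40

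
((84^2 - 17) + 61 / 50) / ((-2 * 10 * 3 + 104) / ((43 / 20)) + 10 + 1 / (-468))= 3541934682 / 15325925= 231.11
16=16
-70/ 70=-1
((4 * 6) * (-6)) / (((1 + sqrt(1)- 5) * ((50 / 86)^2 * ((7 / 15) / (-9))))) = -2396304 / 875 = -2738.63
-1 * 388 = -388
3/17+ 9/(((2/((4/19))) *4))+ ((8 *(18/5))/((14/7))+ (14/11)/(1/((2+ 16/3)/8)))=77423/4845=15.98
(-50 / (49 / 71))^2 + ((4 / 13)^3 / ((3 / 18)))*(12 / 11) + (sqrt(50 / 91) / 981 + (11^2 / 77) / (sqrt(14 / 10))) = 5*sqrt(182) / 89271 + 11*sqrt(35) / 49 + 304575681308 / 58024967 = 5250.37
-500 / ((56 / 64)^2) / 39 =-32000 / 1911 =-16.75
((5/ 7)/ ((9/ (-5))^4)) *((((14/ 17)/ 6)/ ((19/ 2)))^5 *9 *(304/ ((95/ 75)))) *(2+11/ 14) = 17836000000/ 69199650997043769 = 0.00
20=20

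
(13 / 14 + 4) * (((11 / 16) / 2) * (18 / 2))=6831 / 448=15.25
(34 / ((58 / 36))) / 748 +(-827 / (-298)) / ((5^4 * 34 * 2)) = 114248813 / 4040135000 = 0.03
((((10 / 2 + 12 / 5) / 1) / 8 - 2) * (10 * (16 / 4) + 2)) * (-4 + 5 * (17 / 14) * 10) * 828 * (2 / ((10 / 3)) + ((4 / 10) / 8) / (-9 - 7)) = -2024808381 / 1600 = -1265505.24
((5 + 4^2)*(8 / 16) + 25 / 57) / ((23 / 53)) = 66091 / 2622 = 25.21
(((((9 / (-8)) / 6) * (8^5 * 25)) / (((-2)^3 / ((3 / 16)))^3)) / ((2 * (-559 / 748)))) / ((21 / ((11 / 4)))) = -1388475 / 8013824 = -0.17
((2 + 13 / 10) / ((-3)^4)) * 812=4466 / 135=33.08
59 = 59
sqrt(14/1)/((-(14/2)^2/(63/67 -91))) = 6.88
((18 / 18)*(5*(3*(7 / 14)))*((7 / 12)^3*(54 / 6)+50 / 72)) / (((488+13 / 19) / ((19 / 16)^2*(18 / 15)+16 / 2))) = 168417653 / 456376320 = 0.37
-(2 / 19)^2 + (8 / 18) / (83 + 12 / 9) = -1592 / 273999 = -0.01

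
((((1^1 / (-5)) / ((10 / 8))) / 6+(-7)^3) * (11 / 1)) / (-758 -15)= 4.88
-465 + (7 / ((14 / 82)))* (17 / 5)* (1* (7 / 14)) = -3953 / 10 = -395.30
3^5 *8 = 1944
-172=-172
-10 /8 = -5 /4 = -1.25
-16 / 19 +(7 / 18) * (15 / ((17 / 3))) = 121 / 646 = 0.19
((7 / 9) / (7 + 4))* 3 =7 / 33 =0.21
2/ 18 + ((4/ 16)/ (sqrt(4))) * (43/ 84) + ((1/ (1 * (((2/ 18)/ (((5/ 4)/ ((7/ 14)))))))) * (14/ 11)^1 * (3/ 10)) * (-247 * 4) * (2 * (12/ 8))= -564673685/ 22176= -25463.28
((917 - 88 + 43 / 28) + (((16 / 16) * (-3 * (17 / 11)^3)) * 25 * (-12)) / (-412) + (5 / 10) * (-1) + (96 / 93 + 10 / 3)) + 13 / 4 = 829.59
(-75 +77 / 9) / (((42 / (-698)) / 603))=13983034 / 21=665858.76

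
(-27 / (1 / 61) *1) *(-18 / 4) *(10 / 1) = 74115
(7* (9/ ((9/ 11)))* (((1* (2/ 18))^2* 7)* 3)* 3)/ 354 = 539/ 3186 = 0.17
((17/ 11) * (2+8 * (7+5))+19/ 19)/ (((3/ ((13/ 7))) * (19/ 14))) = 14534/ 209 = 69.54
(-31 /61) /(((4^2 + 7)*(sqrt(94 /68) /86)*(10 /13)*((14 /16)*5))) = -138632*sqrt(1598) /11539675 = -0.48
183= 183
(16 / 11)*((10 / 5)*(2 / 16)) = 4 / 11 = 0.36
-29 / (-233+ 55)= 29 / 178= 0.16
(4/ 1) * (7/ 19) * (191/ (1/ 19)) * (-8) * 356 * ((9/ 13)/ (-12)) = 11423328/ 13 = 878717.54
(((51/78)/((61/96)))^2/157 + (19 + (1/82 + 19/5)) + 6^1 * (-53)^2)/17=40185701459377/40479010130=992.75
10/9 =1.11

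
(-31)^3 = -29791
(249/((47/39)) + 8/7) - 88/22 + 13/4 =272425/1316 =207.01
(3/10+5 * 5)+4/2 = 273/10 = 27.30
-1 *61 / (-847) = 61 / 847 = 0.07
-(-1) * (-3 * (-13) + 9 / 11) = 438 / 11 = 39.82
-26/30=-0.87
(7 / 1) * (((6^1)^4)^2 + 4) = 11757340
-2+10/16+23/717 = -7703/5736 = -1.34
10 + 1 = 11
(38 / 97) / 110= 19 / 5335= 0.00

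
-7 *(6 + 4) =-70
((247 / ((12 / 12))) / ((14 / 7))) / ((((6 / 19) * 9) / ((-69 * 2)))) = -107939 / 18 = -5996.61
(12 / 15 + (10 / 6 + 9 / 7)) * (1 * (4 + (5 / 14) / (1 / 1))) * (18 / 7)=42.04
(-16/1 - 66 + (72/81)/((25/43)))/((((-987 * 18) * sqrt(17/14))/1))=0.00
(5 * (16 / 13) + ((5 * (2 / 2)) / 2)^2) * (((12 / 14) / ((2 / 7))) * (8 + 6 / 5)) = 8901 / 26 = 342.35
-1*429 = -429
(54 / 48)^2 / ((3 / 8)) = 27 / 8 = 3.38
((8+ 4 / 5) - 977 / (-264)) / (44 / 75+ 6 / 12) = 82505 / 7172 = 11.50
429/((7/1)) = 429/7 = 61.29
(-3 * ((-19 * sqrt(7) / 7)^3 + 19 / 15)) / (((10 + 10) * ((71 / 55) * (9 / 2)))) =-209 / 6390 + 75449 * sqrt(7) / 20874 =9.53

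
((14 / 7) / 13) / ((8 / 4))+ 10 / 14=72 / 91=0.79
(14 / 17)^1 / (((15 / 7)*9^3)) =98 / 185895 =0.00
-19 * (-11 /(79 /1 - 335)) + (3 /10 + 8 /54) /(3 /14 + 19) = -7373003 /9296640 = -0.79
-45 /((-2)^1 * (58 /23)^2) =3.54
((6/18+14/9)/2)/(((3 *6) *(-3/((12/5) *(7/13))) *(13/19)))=-2261/68445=-0.03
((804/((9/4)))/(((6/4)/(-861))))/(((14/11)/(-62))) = 29975264/3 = 9991754.67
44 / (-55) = -4 / 5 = -0.80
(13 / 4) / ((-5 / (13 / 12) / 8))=-169 / 30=-5.63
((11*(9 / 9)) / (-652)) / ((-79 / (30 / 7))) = 165 / 180278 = 0.00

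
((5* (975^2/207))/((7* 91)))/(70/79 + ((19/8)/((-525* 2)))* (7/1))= 3851250000/92976373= 41.42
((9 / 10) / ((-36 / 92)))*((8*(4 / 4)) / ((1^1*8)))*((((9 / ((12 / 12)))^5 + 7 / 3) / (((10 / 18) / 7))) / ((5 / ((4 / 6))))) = -28521794 / 125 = -228174.35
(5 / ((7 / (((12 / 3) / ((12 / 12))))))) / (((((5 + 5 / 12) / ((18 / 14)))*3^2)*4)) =0.02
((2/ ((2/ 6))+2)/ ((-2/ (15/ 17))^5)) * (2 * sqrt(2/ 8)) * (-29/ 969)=7340625/ 1834455244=0.00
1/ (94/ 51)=51/ 94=0.54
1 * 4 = 4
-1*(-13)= 13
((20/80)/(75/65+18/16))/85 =26/20145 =0.00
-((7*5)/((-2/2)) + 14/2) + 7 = 35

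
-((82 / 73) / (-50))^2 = -1681 / 3330625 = -0.00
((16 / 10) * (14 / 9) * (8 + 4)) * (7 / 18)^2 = 5488 / 1215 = 4.52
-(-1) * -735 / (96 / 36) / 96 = -2.87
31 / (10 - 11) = -31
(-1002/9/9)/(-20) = 167/270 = 0.62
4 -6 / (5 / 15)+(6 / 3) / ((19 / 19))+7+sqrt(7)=-5+sqrt(7)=-2.35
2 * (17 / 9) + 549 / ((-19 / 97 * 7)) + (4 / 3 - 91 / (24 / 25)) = -4692997 / 9576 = -490.08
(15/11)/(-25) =-3/55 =-0.05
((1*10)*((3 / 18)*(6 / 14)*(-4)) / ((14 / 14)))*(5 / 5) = -20 / 7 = -2.86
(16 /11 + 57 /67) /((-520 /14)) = -11893 /191620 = -0.06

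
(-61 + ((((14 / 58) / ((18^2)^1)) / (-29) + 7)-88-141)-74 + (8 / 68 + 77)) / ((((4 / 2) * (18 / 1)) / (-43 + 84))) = -53155638631 / 166760208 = -318.75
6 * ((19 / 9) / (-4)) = -19 / 6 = -3.17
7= 7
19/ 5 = 3.80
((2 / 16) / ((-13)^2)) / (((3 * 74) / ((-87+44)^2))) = 1849 / 300144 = 0.01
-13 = -13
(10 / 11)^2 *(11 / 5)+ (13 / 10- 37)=-3727 / 110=-33.88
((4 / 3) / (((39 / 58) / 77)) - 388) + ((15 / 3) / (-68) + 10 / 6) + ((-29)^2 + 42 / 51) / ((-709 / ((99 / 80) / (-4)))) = -233.36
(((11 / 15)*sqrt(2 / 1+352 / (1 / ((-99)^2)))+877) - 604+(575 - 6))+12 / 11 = 9274 / 11+11*sqrt(3449954) / 15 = 2205.19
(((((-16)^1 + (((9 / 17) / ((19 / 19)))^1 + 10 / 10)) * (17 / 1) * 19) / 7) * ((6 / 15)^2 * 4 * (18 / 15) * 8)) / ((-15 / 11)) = 13161984 / 4375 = 3008.45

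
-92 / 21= -4.38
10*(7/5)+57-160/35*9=209/7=29.86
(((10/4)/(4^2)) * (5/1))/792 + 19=481561/25344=19.00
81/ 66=1.23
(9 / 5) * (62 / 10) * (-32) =-8928 / 25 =-357.12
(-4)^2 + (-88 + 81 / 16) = -1071 / 16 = -66.94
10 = 10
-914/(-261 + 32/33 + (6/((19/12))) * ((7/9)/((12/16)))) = 191026/53525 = 3.57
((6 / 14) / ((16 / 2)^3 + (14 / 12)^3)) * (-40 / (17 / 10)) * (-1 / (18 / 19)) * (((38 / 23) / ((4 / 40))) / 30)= 693120 / 60725819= 0.01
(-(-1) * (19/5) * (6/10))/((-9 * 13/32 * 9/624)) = -9728/225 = -43.24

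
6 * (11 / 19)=66 / 19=3.47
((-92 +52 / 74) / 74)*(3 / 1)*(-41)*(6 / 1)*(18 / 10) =11218338 / 6845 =1638.91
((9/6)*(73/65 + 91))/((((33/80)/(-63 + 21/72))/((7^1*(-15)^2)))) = -4731268500/143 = -33085793.71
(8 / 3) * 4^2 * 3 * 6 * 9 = 6912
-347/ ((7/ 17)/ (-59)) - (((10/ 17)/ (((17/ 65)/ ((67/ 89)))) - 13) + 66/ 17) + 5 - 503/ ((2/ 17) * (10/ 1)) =177544409123/ 3600940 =49305.02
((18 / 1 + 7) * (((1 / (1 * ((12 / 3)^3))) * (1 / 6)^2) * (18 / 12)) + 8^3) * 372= 24380167 / 128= 190470.05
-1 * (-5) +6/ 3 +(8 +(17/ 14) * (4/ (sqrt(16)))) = 227/ 14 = 16.21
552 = 552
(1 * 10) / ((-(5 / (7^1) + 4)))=-70 / 33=-2.12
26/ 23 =1.13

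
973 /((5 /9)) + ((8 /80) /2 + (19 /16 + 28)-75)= 136451 /80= 1705.64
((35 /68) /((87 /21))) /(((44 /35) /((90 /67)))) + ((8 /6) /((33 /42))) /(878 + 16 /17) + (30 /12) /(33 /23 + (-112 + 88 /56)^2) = 30196441734447863 /223862996770458144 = 0.13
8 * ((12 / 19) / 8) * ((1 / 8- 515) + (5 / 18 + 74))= -31723 / 114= -278.27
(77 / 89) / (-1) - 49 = -4438 / 89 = -49.87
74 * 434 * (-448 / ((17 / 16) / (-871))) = 11794748355.76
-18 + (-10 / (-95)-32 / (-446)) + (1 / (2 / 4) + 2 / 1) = -58568 / 4237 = -13.82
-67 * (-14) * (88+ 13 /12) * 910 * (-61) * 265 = -3687547757075 /3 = -1229182585691.67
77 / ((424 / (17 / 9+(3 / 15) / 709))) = 2320549 / 6763860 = 0.34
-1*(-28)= 28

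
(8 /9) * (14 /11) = 112 /99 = 1.13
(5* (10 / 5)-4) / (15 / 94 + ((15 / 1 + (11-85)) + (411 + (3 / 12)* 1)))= 1128 / 66253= 0.02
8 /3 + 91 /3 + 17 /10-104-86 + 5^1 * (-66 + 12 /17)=-81901 /170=-481.77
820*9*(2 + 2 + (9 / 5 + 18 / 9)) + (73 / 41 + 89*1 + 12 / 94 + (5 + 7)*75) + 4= 112843016 / 1927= 58558.91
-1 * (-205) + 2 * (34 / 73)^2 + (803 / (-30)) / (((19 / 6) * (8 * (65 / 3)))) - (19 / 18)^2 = 4355762270209 / 21323460600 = 204.27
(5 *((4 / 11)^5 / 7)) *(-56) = -40960 / 161051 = -0.25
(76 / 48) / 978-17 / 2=-8.50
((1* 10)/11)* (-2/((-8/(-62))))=-155/11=-14.09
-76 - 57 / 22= -1729 / 22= -78.59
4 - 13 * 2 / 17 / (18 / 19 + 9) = 12358 / 3213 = 3.85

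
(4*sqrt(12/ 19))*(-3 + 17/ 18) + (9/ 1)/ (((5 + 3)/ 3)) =27/ 8 - 148*sqrt(57)/ 171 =-3.16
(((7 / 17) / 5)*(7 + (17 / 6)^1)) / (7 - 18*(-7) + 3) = 413 / 69360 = 0.01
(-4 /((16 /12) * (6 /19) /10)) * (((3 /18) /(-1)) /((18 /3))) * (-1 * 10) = -475 /18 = -26.39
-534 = -534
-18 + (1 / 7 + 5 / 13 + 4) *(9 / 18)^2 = -16.87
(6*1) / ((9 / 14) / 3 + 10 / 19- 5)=-1596 / 1133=-1.41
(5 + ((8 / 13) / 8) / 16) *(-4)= -1041 / 52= -20.02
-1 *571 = -571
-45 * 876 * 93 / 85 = -733212 / 17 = -43130.12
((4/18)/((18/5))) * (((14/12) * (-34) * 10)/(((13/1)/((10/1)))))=-59500/3159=-18.84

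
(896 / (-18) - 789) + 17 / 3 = -7498 / 9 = -833.11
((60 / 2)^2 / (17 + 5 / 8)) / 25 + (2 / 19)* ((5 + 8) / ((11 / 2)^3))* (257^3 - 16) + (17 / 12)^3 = 286760341741367 / 2053871424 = 139619.42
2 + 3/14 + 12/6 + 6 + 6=227/14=16.21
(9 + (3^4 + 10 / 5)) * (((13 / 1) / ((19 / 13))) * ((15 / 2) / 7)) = 116610 / 133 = 876.77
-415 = -415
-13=-13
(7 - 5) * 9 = 18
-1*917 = -917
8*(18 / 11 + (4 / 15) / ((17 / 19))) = 43408 / 2805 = 15.48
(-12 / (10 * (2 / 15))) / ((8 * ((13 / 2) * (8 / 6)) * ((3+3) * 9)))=-1 / 416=-0.00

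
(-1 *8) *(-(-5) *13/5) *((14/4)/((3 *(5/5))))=-364/3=-121.33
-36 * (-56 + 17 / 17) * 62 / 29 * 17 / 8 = 260865 / 29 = 8995.34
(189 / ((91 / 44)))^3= 1676676672 / 2197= 763166.44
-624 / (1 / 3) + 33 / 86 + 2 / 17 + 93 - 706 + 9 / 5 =-18148527 / 7310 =-2482.70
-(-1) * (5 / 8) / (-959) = -5 / 7672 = -0.00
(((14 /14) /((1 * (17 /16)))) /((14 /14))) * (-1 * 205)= -3280 /17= -192.94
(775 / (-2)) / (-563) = 775 / 1126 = 0.69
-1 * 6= -6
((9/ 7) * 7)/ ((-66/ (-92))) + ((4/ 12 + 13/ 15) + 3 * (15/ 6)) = 2337/ 110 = 21.25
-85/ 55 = -17/ 11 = -1.55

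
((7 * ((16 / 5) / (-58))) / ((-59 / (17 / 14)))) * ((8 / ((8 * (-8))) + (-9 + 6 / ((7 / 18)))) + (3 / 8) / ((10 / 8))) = 31433 / 598850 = 0.05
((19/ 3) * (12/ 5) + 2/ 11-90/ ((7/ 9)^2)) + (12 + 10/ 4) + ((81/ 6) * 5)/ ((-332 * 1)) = -213121709/ 1789480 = -119.10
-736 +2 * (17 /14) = -5135 /7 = -733.57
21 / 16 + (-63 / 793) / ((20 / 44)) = 72177 / 63440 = 1.14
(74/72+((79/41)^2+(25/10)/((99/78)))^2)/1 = 410100482093/12309014916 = 33.32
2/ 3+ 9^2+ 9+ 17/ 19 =5219/ 57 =91.56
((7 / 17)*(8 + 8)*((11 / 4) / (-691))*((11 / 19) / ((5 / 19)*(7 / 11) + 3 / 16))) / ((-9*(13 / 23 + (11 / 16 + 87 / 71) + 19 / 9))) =202335232 / 195420801335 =0.00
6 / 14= 3 / 7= 0.43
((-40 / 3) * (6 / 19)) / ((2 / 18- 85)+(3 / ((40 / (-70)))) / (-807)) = 774720 / 15618019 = 0.05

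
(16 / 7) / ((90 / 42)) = 16 / 15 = 1.07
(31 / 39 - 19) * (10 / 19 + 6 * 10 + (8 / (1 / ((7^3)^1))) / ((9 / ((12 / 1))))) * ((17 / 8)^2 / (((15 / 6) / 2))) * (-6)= 2174952443 / 1482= 1467579.25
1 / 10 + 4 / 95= 27 / 190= 0.14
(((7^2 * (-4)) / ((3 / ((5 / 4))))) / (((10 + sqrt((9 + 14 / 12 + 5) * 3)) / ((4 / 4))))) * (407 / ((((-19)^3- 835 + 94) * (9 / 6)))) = 19943 / 37278- 19943 * sqrt(182) / 745560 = 0.17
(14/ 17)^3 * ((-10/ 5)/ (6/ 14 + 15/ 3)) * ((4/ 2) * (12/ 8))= -57624/ 93347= -0.62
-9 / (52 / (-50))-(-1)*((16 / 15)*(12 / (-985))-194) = -23735239 / 128050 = -185.36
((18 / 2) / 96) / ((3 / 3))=3 / 32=0.09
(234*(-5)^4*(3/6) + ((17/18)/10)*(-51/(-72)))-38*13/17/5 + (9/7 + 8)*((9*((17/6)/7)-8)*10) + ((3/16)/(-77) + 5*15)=2881317581893/39584160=72789.66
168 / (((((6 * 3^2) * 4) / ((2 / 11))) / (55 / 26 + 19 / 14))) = 632 / 1287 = 0.49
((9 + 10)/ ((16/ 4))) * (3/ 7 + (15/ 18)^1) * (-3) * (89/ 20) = -89623/ 1120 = -80.02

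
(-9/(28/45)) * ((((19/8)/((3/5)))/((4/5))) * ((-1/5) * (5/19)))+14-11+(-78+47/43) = -2702363/38528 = -70.14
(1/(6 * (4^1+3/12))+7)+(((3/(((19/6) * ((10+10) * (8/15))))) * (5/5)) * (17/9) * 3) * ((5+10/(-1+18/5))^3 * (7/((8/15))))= 1247993874961/272498304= 4579.82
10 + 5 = 15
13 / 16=0.81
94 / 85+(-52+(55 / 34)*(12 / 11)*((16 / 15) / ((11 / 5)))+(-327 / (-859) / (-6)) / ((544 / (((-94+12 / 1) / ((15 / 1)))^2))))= -50.04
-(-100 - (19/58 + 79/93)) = 545749/5394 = 101.18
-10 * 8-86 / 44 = -1803 / 22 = -81.95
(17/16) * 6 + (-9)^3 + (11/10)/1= -28861/40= -721.52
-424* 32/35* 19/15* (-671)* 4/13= 691913728/6825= 101379.30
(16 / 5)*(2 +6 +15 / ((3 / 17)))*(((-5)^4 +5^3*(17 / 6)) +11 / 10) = 7293184 / 25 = 291727.36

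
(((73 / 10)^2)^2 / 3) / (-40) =-28398241 / 1200000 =-23.67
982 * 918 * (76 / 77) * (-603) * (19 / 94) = -392472000216 / 3619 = -108447637.53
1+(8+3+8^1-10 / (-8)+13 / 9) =817 / 36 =22.69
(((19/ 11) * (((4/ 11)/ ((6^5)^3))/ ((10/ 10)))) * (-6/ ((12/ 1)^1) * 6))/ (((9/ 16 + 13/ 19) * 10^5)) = -361/ 11230319378995200000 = -0.00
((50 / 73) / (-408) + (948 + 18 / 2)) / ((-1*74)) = -14251619 / 1102008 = -12.93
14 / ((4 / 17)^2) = 2023 / 8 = 252.88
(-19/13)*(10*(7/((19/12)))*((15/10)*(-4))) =5040/13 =387.69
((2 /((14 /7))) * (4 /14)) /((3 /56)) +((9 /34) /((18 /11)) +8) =2753 /204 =13.50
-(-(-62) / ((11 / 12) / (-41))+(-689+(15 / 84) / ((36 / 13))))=38386949 / 11088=3462.03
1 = 1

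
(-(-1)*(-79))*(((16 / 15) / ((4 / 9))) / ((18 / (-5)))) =158 / 3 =52.67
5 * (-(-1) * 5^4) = 3125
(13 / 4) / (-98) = -13 / 392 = -0.03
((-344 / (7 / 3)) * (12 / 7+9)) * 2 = -154800 / 49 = -3159.18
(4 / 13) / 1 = 4 / 13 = 0.31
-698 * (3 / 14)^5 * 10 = -424035 / 134456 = -3.15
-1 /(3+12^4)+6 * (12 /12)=124433 /20739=6.00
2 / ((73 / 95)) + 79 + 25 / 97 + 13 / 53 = 30813715 / 375293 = 82.11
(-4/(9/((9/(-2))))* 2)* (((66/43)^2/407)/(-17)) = -1584/1163021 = -0.00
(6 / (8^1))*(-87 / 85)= -261 / 340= -0.77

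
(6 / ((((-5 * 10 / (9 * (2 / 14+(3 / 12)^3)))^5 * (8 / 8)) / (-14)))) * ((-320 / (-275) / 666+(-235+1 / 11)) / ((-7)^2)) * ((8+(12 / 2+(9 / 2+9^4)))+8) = -10064847089911360778181 / 200836458217472000000000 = -0.05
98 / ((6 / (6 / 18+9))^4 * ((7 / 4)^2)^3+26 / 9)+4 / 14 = 413813938 / 32181359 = 12.86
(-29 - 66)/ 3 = -95/ 3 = -31.67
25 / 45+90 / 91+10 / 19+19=327884 / 15561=21.07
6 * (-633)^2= 2404134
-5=-5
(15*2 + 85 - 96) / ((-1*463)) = -19 / 463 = -0.04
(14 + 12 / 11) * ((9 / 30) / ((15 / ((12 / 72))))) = 83 / 1650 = 0.05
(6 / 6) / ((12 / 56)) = 14 / 3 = 4.67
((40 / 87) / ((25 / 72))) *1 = 192 / 145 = 1.32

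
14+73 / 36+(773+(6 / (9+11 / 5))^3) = 155917015 / 197568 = 789.18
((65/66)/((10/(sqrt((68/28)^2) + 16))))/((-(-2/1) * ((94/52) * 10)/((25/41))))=36335/1187032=0.03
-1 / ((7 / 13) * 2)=-13 / 14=-0.93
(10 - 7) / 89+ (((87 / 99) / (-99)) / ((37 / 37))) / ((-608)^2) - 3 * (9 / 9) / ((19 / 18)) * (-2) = 614588246507 / 107484613632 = 5.72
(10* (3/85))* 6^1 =36/17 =2.12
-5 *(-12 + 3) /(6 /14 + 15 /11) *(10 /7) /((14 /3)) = 2475 /322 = 7.69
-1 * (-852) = 852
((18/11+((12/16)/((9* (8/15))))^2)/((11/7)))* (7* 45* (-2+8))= 123746805/61952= 1997.46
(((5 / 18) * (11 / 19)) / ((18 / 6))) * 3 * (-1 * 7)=-385 / 342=-1.13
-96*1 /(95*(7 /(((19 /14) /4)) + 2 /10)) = -96 /1979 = -0.05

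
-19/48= -0.40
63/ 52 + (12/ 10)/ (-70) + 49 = 456769/ 9100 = 50.19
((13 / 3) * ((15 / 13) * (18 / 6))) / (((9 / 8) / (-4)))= -160 / 3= -53.33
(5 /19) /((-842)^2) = 5 /13470316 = 0.00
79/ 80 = 0.99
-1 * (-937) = 937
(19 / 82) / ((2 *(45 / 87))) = 551 / 2460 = 0.22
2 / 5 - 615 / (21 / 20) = -20486 / 35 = -585.31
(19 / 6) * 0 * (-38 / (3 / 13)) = 0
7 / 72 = 0.10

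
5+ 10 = 15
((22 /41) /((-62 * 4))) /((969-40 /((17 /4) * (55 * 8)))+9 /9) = -2057 /922166424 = -0.00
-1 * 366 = -366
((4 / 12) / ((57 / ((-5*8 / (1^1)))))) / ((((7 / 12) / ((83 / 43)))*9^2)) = -13280 / 1389717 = -0.01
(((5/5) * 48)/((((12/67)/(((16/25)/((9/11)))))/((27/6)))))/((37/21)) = 495264/925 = 535.42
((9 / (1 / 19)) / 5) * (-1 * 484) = -82764 / 5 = -16552.80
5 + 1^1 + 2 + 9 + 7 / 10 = 177 / 10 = 17.70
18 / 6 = 3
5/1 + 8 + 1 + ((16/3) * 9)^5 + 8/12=764411948/3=254803982.67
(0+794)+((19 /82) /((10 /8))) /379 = 61689868 /77695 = 794.00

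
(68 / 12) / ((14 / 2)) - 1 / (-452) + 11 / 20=16157 / 11865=1.36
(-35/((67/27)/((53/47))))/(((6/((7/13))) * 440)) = -23373/7204912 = -0.00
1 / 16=0.06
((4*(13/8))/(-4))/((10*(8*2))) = -13/1280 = -0.01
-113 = -113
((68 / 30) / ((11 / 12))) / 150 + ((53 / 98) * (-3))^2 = 104937197 / 39616500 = 2.65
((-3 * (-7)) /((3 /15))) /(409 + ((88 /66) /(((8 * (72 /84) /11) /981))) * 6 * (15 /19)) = 3990 /393227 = 0.01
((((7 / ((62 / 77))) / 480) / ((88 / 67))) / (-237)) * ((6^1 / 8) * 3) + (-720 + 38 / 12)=-53929732729 / 75233280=-716.83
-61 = -61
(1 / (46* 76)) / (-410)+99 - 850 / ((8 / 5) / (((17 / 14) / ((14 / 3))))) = -344443133 / 8779330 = -39.23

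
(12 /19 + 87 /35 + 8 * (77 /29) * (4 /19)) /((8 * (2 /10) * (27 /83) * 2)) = 639349 /87696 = 7.29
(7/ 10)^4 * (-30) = -7203/ 1000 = -7.20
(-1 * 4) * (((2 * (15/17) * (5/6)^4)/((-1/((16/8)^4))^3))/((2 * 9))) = 774.63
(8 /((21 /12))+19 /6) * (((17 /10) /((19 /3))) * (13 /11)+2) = 314795 /17556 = 17.93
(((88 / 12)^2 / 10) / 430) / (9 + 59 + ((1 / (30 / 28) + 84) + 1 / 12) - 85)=44 / 239295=0.00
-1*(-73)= 73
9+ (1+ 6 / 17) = 176 / 17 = 10.35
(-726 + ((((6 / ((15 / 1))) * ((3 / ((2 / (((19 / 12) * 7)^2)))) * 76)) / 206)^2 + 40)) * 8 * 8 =8157214681 / 2387025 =3417.31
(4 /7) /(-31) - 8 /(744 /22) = -166 /651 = -0.25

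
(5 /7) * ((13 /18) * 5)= 325 /126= 2.58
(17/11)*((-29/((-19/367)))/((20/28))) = 1266517/1045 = 1211.98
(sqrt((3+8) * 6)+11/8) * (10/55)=1/4+2 * sqrt(66)/11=1.73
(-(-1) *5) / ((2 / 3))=15 / 2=7.50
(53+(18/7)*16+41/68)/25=45099/11900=3.79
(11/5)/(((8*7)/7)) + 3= 131/40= 3.28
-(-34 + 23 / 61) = 2051 / 61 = 33.62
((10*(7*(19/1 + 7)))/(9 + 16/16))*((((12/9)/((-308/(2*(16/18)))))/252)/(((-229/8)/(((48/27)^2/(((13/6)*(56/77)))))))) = 4096/10517283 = 0.00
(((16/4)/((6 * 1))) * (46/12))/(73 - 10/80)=0.04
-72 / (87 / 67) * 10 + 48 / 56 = -112386 / 203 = -553.63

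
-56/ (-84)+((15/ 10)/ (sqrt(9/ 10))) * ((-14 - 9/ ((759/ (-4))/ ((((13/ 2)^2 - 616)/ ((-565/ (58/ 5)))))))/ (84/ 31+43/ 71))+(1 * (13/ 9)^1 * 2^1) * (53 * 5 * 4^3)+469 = 49458.81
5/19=0.26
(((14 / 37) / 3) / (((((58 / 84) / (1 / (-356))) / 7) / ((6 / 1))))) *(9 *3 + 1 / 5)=-279888 / 477485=-0.59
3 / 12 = 1 / 4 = 0.25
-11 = -11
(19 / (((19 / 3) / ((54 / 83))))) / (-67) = -162 / 5561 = -0.03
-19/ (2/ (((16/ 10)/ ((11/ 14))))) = -1064/ 55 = -19.35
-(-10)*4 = 40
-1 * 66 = -66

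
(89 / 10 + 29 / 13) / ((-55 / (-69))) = 99843 / 7150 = 13.96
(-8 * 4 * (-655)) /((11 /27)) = 565920 /11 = 51447.27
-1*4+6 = 2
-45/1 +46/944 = -21217/472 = -44.95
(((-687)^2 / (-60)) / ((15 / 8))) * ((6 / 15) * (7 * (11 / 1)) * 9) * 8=-1162931616 / 125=-9303452.93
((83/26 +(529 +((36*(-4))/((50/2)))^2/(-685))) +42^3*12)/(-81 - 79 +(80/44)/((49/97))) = -5337300906277571/938364375000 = -5687.88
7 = 7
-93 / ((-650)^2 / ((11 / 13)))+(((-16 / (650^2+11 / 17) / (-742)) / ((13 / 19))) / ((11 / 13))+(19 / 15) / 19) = 32109126968610521 / 482985635835202500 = 0.07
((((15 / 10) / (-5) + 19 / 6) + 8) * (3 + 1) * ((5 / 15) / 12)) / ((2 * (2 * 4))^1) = 163 / 2160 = 0.08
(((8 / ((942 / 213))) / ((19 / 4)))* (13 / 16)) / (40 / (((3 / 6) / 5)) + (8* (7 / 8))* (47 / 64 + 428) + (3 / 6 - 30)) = 0.00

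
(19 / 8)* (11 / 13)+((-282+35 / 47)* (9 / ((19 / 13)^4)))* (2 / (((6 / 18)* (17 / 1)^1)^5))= 1.82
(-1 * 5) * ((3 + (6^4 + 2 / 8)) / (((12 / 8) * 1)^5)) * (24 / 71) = -1663040 / 5751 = -289.17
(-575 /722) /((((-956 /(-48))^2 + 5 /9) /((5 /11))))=-3000 /3291959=-0.00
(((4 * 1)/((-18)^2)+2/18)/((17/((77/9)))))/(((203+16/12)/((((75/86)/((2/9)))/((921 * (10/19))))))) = 36575/14857303068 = 0.00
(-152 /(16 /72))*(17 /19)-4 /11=-6736 /11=-612.36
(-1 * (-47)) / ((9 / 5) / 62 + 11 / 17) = 247690 / 3563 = 69.52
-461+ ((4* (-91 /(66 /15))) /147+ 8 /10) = -532181 /1155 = -460.76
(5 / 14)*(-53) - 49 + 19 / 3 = -2587 / 42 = -61.60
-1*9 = -9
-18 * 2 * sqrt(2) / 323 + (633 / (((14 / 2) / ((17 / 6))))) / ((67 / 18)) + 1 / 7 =32350 / 469 - 36 * sqrt(2) / 323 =68.82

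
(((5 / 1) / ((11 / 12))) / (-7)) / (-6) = 10 / 77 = 0.13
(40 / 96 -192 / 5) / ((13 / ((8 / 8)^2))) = -2279 / 780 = -2.92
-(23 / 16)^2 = -529 / 256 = -2.07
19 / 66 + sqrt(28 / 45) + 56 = 2 * sqrt(35) / 15 + 3715 / 66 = 57.08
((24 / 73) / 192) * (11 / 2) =11 / 1168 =0.01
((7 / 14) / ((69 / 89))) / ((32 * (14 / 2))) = 89 / 30912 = 0.00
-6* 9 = -54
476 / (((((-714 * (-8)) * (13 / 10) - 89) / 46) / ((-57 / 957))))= -2080120 / 11701877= -0.18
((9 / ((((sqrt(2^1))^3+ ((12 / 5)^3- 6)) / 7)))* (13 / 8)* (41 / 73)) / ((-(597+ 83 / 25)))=-7330415625 / 520548895232+ 1873828125* sqrt(2) / 520548895232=-0.01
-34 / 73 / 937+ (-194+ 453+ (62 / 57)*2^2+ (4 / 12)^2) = 3081596038 / 11696571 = 263.46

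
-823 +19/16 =-13149/16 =-821.81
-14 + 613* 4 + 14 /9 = 21956 /9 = 2439.56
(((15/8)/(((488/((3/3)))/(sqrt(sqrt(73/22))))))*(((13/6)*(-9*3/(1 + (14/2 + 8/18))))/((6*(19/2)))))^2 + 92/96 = 27720225*sqrt(1606)/2796640718553088 + 23/24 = 0.96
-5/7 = -0.71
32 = 32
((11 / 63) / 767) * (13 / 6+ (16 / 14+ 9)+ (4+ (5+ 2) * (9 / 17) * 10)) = 0.01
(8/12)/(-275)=-2/825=-0.00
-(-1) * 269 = 269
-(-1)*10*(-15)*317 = -47550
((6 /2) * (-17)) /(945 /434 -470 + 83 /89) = 16554 /151547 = 0.11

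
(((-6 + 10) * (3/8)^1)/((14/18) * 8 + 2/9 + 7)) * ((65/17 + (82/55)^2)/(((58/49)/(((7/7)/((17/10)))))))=0.34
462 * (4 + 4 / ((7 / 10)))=4488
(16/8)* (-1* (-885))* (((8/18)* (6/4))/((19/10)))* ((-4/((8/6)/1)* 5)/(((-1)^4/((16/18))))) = -472000/57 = -8280.70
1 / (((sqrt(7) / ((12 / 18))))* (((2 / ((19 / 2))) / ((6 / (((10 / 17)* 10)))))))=323* sqrt(7) / 700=1.22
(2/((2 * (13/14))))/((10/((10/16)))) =7/104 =0.07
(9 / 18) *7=7 / 2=3.50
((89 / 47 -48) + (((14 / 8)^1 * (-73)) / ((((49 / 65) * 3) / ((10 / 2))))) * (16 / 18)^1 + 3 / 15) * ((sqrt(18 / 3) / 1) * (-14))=26379364 * sqrt(6) / 6345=10183.76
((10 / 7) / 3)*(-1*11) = -110 / 21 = -5.24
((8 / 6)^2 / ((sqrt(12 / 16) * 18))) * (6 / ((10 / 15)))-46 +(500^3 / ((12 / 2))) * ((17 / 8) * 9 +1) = 419270788.36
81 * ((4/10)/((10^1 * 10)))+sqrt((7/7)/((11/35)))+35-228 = -48169/250+sqrt(385)/11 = -190.89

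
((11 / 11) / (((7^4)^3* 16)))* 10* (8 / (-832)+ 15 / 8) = 0.00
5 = 5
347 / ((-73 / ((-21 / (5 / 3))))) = 21861 / 365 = 59.89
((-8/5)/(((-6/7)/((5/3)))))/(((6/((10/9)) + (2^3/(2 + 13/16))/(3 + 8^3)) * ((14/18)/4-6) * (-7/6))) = 2224800/26182057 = 0.08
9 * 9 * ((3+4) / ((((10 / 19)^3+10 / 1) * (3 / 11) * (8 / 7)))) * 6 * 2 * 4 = 299457081 / 34795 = 8606.33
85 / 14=6.07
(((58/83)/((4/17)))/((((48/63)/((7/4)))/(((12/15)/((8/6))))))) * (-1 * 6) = -652239/26560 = -24.56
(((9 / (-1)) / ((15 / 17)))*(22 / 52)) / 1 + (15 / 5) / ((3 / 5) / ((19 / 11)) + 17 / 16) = -609423 / 278590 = -2.19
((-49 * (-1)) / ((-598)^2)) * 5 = 245 / 357604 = 0.00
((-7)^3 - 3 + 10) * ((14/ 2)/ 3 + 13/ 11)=-12992/ 11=-1181.09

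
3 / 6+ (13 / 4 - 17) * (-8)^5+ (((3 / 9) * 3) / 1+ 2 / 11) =9912357 / 22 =450561.68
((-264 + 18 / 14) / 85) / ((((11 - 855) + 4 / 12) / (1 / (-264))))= -1839 / 132523160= -0.00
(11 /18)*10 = 55 /9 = 6.11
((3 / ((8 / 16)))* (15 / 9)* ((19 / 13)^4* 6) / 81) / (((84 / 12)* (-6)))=-0.08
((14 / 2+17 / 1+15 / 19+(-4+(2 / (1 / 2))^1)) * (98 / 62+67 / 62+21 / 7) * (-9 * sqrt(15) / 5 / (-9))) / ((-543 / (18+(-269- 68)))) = 17579133 * sqrt(15) / 1066090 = 63.86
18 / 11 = 1.64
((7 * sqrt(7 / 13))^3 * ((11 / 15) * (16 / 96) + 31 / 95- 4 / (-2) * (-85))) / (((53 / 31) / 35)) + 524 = 524- 151060021861 * sqrt(91) / 3063294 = -469891.43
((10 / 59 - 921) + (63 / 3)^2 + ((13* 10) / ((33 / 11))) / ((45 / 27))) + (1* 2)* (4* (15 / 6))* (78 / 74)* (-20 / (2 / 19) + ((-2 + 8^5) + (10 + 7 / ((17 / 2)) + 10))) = 25484956816 / 37111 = 686722.45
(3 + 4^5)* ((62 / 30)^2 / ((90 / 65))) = 12830311 / 4050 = 3167.98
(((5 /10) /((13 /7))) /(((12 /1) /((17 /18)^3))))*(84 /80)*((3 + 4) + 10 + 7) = 240737 /505440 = 0.48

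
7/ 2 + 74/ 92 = 99/ 23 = 4.30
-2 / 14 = -1 / 7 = -0.14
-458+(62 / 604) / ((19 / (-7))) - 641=-6306279 / 5738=-1099.04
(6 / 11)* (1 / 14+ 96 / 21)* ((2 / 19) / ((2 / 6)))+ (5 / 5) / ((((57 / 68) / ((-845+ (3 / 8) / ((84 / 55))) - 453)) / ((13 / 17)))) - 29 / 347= -686473825 / 580184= -1183.20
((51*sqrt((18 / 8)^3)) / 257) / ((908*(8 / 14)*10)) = 9639 / 74673920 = 0.00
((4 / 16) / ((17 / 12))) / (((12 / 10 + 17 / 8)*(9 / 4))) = 160 / 6783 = 0.02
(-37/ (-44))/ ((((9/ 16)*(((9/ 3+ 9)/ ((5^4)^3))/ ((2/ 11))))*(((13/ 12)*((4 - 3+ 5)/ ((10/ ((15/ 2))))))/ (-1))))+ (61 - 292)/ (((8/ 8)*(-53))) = -7660126817597/ 6752889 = -1134348.10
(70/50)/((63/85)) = 1.89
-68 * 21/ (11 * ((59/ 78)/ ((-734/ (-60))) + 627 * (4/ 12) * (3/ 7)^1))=-1.45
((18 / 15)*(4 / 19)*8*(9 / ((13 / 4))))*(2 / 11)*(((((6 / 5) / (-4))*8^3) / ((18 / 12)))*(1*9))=-63700992 / 67925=-937.81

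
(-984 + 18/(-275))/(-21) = 90206/1925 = 46.86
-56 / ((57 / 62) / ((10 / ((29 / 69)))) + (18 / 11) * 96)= -8784160 / 24647341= -0.36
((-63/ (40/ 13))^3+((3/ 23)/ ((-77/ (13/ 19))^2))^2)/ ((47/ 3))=-3993980466653402803787313/ 7289719348385980352000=-547.89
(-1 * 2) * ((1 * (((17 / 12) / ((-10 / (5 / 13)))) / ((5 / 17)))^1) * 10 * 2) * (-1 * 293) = -84677 / 39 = -2171.21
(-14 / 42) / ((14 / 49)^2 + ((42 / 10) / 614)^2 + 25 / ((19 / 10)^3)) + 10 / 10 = 0.91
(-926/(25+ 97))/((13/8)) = -3704/793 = -4.67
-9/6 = -3/2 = -1.50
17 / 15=1.13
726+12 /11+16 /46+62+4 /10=999146 /1265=789.84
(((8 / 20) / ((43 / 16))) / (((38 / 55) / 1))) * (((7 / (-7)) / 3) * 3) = -176 / 817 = -0.22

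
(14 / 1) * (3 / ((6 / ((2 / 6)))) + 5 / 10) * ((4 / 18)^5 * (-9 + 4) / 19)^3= -114688000 / 4236621825111592473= -0.00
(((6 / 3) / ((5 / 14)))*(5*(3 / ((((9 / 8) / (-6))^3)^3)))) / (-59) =4970680.24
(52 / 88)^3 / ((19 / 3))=6591 / 202312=0.03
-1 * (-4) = 4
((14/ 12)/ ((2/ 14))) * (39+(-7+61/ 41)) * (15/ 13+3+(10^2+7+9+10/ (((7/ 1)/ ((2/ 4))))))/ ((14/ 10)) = 75508135/ 3198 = 23611.05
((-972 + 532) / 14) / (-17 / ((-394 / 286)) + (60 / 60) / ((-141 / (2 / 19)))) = -23221572 / 9117157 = -2.55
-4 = -4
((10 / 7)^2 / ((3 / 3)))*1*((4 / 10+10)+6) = 1640 / 49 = 33.47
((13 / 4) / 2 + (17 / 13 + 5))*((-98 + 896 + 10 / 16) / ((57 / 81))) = 142314975 / 15808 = 9002.72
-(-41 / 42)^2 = -1681 / 1764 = -0.95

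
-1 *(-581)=581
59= 59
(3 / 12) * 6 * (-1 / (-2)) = 3 / 4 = 0.75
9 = 9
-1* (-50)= 50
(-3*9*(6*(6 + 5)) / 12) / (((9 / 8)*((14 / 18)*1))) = -1188 / 7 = -169.71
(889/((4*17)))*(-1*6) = -2667/34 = -78.44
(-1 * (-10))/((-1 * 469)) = -10/469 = -0.02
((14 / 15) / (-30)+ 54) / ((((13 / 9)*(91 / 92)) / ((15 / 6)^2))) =279289 / 1183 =236.09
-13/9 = -1.44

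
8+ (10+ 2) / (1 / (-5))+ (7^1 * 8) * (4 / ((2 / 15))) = 1628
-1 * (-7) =7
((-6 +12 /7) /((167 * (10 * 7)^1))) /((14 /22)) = -33 /57281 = -0.00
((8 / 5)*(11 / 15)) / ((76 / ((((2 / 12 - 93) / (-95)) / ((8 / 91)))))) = 557557 / 3249000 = 0.17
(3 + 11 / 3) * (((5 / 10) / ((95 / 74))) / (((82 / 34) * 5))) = 2516 / 11685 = 0.22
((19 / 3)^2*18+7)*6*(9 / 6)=6561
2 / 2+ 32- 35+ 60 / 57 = -0.95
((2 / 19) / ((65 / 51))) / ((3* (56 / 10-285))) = -34 / 345059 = -0.00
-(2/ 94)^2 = -1/ 2209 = -0.00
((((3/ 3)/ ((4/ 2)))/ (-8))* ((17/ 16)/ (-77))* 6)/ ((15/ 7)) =0.00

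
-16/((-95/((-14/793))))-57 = -4294319/75335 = -57.00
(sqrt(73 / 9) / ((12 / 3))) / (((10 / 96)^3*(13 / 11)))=101376*sqrt(73) / 1625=533.02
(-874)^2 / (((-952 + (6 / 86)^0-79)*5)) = -381938 / 2575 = -148.33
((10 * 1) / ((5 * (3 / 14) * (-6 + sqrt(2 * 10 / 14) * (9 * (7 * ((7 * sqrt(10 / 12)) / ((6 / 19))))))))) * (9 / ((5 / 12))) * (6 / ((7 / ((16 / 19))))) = 110592 / 294075065 + 64512 * sqrt(21) / 3095527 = 0.10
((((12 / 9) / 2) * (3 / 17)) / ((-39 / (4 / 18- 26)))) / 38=0.00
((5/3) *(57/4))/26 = 95/104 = 0.91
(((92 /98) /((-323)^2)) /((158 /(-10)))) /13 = -230 /5250148267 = -0.00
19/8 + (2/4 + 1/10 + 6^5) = 311159/40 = 7778.98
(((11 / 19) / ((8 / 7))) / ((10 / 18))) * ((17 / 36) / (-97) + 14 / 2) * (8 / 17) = 1880879 / 626620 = 3.00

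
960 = 960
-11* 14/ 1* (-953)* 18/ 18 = 146762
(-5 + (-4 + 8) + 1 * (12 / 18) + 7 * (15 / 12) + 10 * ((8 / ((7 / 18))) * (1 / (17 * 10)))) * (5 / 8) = 68735 / 11424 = 6.02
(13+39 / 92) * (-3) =-3705 / 92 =-40.27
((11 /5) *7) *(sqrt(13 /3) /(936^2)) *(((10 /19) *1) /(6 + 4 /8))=77 *sqrt(39) /162296784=0.00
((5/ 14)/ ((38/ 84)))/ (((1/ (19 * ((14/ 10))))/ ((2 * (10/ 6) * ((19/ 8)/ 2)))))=665/ 8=83.12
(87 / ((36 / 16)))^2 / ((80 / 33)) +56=10091 / 15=672.73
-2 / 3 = -0.67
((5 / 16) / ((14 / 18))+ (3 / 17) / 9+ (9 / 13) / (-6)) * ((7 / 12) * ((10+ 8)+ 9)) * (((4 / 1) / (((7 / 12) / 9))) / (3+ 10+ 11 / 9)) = 16565067 / 792064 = 20.91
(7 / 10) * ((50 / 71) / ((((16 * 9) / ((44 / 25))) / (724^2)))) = 10090388 / 3195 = 3158.18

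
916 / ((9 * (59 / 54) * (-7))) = -5496 / 413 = -13.31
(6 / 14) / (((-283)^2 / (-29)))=-0.00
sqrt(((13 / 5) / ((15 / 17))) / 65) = sqrt(255) / 75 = 0.21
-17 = -17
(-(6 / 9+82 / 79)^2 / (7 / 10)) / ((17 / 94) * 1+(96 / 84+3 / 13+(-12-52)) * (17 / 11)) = 4387898944 / 102115073493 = 0.04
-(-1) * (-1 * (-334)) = 334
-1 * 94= -94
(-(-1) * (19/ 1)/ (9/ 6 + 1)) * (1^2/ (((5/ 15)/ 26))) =592.80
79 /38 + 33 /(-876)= 2.04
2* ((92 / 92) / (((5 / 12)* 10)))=12 / 25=0.48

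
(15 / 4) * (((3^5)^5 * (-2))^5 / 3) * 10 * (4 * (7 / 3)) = -1630247744082371994086836741331113692044394689302338523726987200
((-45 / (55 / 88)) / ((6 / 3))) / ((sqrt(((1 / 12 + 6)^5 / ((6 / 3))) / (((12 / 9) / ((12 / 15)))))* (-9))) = 1152* sqrt(730) / 389017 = 0.08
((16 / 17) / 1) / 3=16 / 51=0.31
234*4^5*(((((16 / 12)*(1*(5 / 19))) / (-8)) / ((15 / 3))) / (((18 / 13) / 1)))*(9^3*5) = -105131520 / 19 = -5533237.89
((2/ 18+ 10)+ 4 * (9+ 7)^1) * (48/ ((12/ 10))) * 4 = 106720/ 9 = 11857.78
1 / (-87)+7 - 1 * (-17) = 2087 / 87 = 23.99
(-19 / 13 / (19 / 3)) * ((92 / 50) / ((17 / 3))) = -0.07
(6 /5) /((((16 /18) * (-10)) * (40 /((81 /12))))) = -729 /32000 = -0.02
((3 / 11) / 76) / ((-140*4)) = -3 / 468160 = -0.00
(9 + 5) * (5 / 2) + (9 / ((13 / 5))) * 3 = 590 / 13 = 45.38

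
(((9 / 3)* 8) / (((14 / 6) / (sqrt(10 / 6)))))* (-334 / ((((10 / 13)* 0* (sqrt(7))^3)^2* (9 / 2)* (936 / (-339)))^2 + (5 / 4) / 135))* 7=-865728* sqrt(15)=-3352950.13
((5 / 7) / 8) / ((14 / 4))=5 / 196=0.03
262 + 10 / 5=264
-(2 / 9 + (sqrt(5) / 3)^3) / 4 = -5 * sqrt(5) / 108 - 1 / 18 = -0.16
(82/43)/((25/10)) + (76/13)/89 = 206088/248755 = 0.83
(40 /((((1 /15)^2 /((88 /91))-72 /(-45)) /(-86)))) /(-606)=11352000 /3208871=3.54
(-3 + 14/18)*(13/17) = -260/153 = -1.70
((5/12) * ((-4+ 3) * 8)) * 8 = -80/3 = -26.67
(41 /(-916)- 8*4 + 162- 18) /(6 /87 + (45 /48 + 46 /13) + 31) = 154646908 /49099203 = 3.15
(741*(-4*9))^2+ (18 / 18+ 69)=711609046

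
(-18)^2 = 324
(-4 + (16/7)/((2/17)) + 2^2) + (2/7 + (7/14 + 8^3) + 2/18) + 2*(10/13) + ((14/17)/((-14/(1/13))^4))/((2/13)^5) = 93239384177/174650112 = 533.86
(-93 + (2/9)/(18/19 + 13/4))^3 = -19002314596693051/23664622311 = -802984.06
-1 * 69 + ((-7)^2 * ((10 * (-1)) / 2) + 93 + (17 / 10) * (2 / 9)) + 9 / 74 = -220.50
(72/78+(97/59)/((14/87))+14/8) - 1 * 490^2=-5156110779/21476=-240087.11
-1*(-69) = 69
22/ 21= 1.05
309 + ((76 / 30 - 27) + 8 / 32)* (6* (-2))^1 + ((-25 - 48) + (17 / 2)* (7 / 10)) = 10651 / 20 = 532.55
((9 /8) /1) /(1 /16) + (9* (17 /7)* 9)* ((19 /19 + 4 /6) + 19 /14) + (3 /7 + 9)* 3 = 62829 /98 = 641.11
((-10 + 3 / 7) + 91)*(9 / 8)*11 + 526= 42943 / 28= 1533.68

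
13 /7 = 1.86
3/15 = 1/5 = 0.20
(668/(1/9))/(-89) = -67.55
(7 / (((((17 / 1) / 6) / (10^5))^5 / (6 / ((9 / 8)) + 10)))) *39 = 325503360000000000000000000000000 / 1419857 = 229250804834571368806858700.00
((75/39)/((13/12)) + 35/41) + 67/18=792113/124722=6.35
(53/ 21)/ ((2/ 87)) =1537/ 14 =109.79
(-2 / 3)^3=-8 / 27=-0.30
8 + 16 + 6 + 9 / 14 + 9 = 555 / 14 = 39.64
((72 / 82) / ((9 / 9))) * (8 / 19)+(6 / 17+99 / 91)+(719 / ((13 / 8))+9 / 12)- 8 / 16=2142797429 / 4820452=444.52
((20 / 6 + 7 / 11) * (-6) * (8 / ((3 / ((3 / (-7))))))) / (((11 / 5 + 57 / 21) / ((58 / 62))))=75980 / 14663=5.18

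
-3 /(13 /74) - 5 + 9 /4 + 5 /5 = -979 /52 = -18.83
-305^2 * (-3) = 279075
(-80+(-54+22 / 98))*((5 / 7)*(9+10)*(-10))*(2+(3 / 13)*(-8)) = 12454500 / 4459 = 2793.12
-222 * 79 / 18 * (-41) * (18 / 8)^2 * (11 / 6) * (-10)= -59322285 / 16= -3707642.81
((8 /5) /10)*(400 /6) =32 /3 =10.67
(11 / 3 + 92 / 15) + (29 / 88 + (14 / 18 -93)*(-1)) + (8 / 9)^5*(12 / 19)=16899642769 / 164549880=102.70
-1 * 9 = -9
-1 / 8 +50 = 399 / 8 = 49.88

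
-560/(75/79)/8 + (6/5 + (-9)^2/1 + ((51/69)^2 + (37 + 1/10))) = 731813/15870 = 46.11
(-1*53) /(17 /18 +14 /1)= -954 /269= -3.55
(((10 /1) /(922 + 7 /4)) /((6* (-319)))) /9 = -4 /6365007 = -0.00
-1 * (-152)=152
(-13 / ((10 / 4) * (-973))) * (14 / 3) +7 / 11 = 15167 / 22935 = 0.66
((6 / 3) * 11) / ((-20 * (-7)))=11 / 70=0.16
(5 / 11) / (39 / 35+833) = 175 / 321134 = 0.00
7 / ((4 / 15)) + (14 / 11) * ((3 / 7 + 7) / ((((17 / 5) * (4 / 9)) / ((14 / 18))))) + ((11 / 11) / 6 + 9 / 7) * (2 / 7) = 3467053 / 109956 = 31.53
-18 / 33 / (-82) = 3 / 451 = 0.01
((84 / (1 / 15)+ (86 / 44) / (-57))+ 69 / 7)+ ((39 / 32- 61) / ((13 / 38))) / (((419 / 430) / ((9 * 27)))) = -42308.04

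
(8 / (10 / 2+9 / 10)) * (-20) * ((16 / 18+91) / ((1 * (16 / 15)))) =-413500 / 177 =-2336.16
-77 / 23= -3.35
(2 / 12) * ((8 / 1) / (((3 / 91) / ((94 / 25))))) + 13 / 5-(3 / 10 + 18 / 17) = 1172839 / 7650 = 153.31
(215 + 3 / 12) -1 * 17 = 793 / 4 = 198.25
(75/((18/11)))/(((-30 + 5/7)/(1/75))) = -77/3690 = -0.02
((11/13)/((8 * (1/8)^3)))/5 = 704/65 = 10.83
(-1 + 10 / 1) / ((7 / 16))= 144 / 7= 20.57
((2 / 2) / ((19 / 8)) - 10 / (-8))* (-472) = -14986 / 19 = -788.74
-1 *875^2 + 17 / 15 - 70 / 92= -528280993 / 690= -765624.63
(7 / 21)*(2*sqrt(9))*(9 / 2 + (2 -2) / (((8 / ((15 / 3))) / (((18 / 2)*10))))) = 9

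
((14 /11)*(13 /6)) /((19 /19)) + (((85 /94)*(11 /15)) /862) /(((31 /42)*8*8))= 7314602813 /2652532608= 2.76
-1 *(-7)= 7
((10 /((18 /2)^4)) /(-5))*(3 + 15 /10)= -1 /729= -0.00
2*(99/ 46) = 99/ 23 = 4.30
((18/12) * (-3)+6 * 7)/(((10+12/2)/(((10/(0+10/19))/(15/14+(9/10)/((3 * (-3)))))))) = 49875/1088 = 45.84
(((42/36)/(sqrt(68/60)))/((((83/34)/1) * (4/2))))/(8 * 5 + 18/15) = 35 * sqrt(255)/102588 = 0.01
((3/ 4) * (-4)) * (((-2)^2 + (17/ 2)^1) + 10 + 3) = -153/ 2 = -76.50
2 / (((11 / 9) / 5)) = 90 / 11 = 8.18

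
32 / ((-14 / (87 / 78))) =-232 / 91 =-2.55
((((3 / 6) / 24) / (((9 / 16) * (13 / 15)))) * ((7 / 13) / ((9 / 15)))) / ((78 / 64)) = 5600 / 177957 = 0.03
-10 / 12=-5 / 6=-0.83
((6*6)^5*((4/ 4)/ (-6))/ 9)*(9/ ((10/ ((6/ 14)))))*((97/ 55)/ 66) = -244384128/ 21175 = -11541.16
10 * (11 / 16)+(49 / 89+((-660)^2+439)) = 310465055 / 712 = 436046.43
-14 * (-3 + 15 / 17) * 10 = 5040 / 17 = 296.47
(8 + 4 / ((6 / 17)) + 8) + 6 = 100 / 3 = 33.33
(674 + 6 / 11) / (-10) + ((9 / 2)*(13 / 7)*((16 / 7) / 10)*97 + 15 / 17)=5439047 / 45815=118.72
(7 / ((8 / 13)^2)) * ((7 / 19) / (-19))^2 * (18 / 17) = 521703 / 70894624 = 0.01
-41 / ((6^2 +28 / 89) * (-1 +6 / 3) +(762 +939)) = -3649 / 154621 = -0.02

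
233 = 233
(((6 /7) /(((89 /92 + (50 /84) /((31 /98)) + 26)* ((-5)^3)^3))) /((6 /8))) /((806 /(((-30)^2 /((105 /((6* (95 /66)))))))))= -251712 /135121783671875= -0.00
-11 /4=-2.75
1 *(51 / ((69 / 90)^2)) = 45900 / 529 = 86.77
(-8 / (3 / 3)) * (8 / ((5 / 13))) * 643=-534976 / 5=-106995.20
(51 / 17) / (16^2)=3 / 256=0.01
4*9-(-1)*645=681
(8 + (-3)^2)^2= 289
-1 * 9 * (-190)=1710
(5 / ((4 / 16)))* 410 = 8200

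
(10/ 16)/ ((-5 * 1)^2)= 1/ 40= 0.02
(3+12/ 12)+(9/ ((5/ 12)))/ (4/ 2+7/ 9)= 1472/ 125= 11.78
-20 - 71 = -91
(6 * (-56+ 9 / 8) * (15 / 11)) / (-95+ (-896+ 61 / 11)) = 3951 / 8672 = 0.46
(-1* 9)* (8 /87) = -24 /29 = -0.83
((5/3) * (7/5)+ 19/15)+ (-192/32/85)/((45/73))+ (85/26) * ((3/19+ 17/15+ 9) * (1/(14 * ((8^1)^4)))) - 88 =-145356375271/1719910400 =-84.51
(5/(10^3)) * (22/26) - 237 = -616189/2600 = -237.00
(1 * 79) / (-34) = -79 / 34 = -2.32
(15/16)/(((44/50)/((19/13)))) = 7125/4576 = 1.56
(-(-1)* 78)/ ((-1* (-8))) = 39/ 4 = 9.75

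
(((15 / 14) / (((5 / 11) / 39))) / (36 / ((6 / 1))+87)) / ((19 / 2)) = 429 / 4123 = 0.10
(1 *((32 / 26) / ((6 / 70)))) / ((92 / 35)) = 4900 / 897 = 5.46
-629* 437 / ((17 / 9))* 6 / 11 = -79375.09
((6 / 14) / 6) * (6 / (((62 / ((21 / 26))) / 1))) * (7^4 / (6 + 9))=7203 / 8060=0.89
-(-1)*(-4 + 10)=6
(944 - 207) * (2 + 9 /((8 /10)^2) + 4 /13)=2509485 /208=12064.83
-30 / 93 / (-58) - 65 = -58430 / 899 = -64.99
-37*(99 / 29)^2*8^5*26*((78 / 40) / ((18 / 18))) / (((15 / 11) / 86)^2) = -2849271056473.67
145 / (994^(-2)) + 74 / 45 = 6446934974 / 45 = 143265221.64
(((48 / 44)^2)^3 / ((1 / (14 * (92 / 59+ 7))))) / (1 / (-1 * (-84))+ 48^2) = 1773316177920 / 20228893474163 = 0.09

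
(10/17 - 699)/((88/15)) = -178095/1496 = -119.05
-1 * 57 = -57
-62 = -62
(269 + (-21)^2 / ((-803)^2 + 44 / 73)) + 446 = 1602660448 / 2241481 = 715.00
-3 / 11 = -0.27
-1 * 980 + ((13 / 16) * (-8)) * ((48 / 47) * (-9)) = -920.26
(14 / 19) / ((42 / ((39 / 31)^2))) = 507 / 18259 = 0.03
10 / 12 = 5 / 6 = 0.83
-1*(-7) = 7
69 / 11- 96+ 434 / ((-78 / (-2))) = -33719 / 429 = -78.60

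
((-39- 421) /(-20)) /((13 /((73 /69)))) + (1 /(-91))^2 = 46504 /24843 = 1.87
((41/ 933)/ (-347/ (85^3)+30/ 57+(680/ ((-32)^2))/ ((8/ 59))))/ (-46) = -244942528000/ 1390517221584387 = -0.00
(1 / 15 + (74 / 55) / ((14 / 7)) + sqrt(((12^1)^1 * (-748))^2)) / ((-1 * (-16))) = 740581 / 1320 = 561.05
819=819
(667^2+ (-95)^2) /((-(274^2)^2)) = -226957 /2818202888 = -0.00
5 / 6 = 0.83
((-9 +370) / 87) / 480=361 / 41760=0.01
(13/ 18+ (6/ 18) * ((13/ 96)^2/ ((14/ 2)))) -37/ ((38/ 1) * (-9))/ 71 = 189183629/ 261080064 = 0.72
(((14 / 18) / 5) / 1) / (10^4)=0.00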